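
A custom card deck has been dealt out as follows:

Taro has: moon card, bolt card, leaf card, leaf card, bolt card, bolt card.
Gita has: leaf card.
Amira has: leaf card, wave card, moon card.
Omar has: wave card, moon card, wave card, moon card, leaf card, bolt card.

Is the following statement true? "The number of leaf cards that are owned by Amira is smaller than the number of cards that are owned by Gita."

False

leaf cards owned by Amira: 1.
cards owned by Gita: 1.
The claim requires 1 < 1, which does not hold.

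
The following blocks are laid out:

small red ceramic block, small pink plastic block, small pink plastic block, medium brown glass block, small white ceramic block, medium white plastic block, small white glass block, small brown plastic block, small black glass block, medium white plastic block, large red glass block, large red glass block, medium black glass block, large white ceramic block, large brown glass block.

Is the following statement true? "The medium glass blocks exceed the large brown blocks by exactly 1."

True

|medium glass blocks| = 2.
|large brown blocks| = 1.
The claim requires 2 − 1 (= 1) to equal 1, which holds.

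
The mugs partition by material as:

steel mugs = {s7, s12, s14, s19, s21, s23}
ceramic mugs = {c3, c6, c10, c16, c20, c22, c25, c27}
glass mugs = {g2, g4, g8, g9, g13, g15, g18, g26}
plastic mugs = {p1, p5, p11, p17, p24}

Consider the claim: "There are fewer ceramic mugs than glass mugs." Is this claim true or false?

False

ceramic mugs: 8.
glass mugs: 8.
The claim requires 8 < 8, which does not hold.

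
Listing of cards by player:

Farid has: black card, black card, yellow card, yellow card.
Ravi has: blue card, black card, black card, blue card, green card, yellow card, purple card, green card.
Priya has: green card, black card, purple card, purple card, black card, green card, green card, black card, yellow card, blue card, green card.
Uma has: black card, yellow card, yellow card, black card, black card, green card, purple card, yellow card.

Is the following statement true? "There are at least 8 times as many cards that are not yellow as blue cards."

cards that are not yellow: 24.
blue cards: 3.
The claim requires 24 ≥ 8 × 3 = 24, which holds.

True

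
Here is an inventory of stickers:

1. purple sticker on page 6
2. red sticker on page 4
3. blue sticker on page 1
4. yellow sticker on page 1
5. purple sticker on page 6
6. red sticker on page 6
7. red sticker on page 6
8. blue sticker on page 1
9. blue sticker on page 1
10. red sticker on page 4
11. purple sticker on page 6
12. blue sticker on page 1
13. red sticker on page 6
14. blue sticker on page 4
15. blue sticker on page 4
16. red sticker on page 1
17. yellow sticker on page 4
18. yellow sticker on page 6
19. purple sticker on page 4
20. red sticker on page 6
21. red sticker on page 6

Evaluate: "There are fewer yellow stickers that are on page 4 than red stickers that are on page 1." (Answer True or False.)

False

yellow stickers on page 4: 1.
red stickers on page 1: 1.
The claim requires 1 < 1, which does not hold.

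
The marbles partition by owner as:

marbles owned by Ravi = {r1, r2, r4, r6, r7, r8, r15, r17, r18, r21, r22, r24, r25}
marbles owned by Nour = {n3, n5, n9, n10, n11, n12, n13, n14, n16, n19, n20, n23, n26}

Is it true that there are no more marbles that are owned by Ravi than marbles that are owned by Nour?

marbles owned by Ravi: 13.
marbles owned by Nour: 13.
The claim requires 13 ≤ 13, which holds.

True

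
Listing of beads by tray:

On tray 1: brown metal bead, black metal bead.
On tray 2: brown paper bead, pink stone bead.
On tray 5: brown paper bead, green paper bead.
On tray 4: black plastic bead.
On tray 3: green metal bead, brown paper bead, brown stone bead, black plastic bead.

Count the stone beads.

2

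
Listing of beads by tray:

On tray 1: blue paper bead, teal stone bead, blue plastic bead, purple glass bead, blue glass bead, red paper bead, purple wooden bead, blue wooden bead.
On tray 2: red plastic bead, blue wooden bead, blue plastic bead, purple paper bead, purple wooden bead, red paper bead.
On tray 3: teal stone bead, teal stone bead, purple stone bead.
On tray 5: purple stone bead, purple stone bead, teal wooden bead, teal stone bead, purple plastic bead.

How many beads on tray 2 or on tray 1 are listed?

on tray 1: 8; on tray 2: 6; together 8 + 6 = 14.

14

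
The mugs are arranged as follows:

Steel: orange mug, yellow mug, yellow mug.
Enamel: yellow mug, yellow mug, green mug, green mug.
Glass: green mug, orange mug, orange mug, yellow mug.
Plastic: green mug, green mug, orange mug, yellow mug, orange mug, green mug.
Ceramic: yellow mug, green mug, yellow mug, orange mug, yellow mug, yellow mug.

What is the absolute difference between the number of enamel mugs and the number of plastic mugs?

enamel mugs: 4. plastic mugs: 6.
|4 − 6| = 6 − 4 = 2.

2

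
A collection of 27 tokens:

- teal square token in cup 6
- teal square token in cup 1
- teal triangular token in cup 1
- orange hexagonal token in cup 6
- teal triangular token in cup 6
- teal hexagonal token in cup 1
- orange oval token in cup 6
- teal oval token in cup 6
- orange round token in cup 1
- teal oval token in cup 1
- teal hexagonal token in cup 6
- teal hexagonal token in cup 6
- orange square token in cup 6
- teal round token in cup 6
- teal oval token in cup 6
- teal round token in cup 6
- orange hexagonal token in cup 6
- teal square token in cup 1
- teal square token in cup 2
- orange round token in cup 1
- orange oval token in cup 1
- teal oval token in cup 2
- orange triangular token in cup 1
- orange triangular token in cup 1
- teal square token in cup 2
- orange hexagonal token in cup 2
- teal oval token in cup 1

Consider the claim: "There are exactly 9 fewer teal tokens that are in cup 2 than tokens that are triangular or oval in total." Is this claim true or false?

False

teal tokens in cup 2: 3.
tokens that are triangular or oval: 11.
The claim requires 11 − 3 (= 8) to equal 9, which does not hold.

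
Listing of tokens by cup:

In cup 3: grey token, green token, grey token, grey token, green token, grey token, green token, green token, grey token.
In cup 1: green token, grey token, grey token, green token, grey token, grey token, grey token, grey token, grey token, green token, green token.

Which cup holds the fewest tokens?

Counts by cup: cup 1→11, cup 3→9.
The minimum is 9, held uniquely by cup 3.

cup 3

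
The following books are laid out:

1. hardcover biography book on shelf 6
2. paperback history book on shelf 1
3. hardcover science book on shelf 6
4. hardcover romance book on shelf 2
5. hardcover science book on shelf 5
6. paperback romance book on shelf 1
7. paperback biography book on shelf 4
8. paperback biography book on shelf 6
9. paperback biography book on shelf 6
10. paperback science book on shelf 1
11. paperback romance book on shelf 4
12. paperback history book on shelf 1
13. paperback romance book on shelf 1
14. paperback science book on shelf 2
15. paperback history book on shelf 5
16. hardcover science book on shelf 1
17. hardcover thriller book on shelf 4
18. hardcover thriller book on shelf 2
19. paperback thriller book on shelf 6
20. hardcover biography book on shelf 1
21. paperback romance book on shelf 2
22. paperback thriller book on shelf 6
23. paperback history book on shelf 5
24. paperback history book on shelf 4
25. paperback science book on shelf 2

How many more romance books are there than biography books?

0

romance books: 5.
biography books: 5.
5 − 5 = 0.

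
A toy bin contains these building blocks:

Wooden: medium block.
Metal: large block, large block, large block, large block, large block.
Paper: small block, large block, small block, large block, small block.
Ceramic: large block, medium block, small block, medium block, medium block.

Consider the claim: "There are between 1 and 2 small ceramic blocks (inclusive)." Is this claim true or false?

There is 1 small ceramic block.
The claim requires 1 ≤ 1 ≤ 2, which holds.

True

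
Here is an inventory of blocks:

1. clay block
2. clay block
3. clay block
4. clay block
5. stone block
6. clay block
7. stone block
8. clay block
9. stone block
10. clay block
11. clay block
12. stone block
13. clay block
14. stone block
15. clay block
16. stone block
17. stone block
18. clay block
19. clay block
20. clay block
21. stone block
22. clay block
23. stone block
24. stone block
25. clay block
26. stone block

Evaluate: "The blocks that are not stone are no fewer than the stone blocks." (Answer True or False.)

|blocks that are not stone| = 15.
|stone blocks| = 11.
The claim requires 15 ≥ 11, which holds.

True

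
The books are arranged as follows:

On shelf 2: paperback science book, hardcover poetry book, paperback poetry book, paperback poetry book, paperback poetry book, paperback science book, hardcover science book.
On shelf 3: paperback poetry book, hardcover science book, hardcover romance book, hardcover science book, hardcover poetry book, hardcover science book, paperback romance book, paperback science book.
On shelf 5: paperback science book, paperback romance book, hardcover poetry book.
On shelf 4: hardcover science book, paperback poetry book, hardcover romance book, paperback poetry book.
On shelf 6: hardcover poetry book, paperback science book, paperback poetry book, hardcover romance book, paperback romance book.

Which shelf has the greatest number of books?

Counts by shelf: shelf 3→8, shelf 2→7, shelf 6→5, shelf 4→4, shelf 5→3.
The maximum is 8, held uniquely by shelf 3.

shelf 3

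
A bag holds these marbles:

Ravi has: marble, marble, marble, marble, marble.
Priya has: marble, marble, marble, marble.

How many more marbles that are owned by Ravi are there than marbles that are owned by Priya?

marbles owned by Ravi: 5.
marbles owned by Priya: 4.
5 − 4 = 1.

1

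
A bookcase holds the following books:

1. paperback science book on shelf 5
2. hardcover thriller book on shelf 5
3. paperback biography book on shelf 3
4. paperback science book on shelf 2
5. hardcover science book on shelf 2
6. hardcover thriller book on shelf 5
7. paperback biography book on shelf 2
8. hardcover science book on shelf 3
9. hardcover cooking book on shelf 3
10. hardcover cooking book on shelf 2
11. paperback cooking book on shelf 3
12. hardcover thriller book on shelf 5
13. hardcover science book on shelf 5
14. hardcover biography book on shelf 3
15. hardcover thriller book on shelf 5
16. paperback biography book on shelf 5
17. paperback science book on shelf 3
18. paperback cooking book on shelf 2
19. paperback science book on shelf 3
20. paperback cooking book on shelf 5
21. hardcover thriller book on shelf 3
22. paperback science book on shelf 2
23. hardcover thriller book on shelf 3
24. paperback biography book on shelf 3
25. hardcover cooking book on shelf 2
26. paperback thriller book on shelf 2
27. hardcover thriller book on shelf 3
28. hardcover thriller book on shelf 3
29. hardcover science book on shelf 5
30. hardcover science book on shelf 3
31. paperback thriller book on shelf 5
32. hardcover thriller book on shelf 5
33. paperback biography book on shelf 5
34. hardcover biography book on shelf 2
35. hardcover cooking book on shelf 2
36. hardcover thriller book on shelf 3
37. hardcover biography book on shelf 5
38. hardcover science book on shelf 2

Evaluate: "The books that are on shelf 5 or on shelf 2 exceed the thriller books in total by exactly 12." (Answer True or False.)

|books on shelf 5 or on shelf 2| = 24.
|thriller books| = 12.
The claim requires 24 − 12 (= 12) to equal 12, which holds.

True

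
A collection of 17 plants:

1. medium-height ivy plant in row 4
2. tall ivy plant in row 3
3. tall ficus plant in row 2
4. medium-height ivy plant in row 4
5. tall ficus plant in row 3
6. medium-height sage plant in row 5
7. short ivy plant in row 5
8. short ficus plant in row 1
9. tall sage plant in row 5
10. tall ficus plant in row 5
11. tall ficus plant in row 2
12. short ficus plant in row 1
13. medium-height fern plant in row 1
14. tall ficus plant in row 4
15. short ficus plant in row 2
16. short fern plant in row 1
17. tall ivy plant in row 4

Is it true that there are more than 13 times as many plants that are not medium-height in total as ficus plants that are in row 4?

|plants that are not medium-height| = 13.
|ficus plants in row 4| = 1.
The claim requires 13 > 13 × 1 = 13, which does not hold.

False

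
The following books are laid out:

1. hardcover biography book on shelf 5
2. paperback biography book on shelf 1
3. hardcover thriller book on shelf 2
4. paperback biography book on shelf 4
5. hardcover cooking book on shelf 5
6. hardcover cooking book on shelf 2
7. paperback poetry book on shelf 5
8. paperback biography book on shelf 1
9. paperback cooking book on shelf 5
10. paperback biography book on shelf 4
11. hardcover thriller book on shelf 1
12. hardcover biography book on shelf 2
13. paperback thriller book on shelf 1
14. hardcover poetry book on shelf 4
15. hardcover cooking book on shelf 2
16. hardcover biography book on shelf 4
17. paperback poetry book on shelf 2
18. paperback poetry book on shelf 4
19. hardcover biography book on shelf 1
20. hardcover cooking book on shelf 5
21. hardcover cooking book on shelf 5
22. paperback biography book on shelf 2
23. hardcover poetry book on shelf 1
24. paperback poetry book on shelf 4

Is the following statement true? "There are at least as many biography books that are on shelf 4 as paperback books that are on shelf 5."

True

There are 3 biography books on shelf 4.
There are 2 paperback books on shelf 5.
The claim requires 3 ≥ 2, which holds.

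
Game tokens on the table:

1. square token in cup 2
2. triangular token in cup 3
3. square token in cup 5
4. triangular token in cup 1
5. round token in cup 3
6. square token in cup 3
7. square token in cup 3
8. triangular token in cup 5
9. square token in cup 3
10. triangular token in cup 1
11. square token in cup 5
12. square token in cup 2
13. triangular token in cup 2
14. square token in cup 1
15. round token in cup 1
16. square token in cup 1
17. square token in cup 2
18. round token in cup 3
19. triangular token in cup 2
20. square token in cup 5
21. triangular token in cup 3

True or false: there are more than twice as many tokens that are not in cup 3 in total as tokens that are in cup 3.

False

|tokens that are not in cup 3| = 14.
|tokens in cup 3| = 7.
The claim requires 14 > 2 × 7 = 14, which does not hold.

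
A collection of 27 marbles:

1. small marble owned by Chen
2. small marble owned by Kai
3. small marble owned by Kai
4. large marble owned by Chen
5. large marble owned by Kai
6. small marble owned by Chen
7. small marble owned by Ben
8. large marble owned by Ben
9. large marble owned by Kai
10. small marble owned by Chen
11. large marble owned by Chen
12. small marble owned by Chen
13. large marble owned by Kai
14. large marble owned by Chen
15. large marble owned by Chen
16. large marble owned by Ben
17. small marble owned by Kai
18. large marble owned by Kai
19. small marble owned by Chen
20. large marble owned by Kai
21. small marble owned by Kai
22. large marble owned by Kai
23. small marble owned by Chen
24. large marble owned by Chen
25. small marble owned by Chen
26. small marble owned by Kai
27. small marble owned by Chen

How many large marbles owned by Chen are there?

5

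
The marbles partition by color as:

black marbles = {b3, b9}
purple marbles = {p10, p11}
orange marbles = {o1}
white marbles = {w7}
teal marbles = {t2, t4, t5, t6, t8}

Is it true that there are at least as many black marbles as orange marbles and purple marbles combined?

False

black marbles: 2.
orange marbles: 1; purple marbles: 2; combined: 1 + 2 = 3.
The claim requires 2 ≥ 3, which does not hold.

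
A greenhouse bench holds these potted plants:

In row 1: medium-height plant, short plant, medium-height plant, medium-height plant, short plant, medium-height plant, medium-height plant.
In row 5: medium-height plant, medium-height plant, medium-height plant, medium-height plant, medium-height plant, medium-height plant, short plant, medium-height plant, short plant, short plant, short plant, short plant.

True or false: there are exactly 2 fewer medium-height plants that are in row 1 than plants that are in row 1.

True

|medium-height plants in row 1| = 5.
|plants in row 1| = 7.
The claim requires 7 − 5 (= 2) to equal 2, which holds.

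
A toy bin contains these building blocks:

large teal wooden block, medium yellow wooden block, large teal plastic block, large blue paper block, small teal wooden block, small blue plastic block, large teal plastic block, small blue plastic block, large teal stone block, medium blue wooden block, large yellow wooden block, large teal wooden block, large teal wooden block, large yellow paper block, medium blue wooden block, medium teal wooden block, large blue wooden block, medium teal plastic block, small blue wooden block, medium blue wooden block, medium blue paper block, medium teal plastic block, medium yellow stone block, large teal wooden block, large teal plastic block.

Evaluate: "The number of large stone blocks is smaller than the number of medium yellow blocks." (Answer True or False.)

True

large stone blocks: 1.
medium yellow blocks: 2.
The claim requires 1 < 2, which holds.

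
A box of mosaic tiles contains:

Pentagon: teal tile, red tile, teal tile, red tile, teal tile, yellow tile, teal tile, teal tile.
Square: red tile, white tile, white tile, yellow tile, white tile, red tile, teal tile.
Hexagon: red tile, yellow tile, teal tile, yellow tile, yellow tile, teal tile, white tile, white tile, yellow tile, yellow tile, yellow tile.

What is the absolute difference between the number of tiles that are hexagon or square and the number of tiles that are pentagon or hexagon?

tiles that are hexagon or square: 18. tiles that are pentagon or hexagon: 19.
|18 − 19| = 19 − 18 = 1.

1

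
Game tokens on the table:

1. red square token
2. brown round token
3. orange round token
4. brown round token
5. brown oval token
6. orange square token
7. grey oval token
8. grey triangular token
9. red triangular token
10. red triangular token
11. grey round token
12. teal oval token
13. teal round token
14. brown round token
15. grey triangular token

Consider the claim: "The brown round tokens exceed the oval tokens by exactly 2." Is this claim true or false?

False

There are 3 brown round tokens.
There are 3 oval tokens.
The claim requires 3 − 3 (= 0) to equal 2, which does not hold.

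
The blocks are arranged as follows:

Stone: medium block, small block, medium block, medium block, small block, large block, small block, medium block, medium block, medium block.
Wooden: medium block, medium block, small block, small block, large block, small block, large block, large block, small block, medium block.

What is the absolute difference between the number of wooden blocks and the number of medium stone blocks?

4

wooden blocks: 10. medium stone blocks: 6.
|10 − 6| = 10 − 6 = 4.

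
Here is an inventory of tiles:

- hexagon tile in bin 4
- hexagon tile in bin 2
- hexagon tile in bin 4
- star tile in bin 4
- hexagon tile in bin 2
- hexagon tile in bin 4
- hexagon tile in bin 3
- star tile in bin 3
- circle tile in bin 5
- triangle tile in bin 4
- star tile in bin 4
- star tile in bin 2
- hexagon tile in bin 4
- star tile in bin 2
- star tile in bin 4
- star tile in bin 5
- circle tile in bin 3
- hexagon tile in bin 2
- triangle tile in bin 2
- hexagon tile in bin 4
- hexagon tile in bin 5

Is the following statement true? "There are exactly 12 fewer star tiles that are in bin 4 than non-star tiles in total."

|star tiles in bin 4| = 3.
|non-star tiles| = 14.
The claim requires 14 − 3 (= 11) to equal 12, which does not hold.

False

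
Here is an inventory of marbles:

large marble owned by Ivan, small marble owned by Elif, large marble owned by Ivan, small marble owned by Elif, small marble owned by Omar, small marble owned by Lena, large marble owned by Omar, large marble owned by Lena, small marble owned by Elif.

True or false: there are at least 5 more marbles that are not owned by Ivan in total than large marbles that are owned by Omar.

True

|marbles that are not owned by Ivan| = 7.
|large marbles owned by Omar| = 1.
The claim requires 7 − 1 = 6 ≥ 5, which holds.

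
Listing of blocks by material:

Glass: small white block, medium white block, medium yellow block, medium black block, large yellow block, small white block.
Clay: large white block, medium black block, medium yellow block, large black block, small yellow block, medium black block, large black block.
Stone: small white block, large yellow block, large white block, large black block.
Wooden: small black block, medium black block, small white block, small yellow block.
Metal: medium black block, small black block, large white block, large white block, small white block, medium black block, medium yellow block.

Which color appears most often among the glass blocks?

white

Counts by color (restricted to glass blocks): white 3, yellow 2, black 1.
The maximum is 3, held uniquely by white.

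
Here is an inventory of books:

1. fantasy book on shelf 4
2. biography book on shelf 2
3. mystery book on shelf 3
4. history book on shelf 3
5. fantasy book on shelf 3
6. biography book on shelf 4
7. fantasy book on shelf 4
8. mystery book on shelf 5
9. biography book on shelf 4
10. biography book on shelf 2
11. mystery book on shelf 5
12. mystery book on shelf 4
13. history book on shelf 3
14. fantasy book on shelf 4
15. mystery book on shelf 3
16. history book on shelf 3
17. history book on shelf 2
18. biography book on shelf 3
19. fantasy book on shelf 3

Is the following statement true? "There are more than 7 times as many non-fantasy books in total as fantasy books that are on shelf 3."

False

non-fantasy books: 14.
fantasy books on shelf 3: 2.
The claim requires 14 > 7 × 2 = 14, which does not hold.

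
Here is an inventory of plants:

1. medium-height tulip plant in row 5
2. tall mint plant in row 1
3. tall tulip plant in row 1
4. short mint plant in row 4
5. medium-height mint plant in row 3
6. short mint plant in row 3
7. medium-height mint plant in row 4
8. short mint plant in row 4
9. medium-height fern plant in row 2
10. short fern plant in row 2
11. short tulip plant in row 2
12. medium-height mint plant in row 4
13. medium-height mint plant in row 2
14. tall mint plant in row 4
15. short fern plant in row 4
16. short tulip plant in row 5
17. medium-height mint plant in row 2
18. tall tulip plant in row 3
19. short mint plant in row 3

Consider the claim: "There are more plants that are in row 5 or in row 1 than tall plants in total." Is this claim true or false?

plants in row 5 or in row 1: 4.
tall plants: 4.
The claim requires 4 > 4, which does not hold.

False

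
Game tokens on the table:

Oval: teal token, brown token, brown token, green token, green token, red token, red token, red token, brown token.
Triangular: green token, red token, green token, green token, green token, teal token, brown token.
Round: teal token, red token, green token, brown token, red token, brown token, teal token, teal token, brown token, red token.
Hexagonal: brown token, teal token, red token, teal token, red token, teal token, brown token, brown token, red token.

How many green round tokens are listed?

1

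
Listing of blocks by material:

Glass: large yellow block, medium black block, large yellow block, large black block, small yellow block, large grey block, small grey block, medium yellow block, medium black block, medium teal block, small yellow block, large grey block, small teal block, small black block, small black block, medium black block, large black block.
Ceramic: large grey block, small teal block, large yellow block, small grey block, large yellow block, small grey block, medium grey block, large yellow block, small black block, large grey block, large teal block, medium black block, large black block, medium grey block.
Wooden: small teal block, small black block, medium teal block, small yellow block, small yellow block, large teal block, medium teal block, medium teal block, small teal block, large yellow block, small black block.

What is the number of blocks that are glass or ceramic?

31

ceramic: 14; glass: 17; together 14 + 17 = 31.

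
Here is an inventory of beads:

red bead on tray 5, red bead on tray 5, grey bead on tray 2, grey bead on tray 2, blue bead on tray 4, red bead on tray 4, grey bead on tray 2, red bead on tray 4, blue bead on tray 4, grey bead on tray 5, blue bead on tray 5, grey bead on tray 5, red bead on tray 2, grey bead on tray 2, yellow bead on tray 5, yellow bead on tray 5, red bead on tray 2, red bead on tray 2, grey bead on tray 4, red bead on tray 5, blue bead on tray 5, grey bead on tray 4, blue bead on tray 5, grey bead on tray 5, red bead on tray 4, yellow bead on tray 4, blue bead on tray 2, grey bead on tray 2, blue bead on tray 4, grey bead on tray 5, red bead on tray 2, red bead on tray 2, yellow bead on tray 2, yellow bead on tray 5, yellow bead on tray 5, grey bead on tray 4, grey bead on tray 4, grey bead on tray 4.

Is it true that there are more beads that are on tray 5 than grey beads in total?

False

beads on tray 5: 14.
grey beads: 14.
The claim requires 14 > 14, which does not hold.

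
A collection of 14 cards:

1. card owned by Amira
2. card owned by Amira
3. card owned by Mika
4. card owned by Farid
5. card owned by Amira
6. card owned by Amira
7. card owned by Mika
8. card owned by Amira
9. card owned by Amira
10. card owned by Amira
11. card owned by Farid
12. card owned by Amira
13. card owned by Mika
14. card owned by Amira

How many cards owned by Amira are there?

9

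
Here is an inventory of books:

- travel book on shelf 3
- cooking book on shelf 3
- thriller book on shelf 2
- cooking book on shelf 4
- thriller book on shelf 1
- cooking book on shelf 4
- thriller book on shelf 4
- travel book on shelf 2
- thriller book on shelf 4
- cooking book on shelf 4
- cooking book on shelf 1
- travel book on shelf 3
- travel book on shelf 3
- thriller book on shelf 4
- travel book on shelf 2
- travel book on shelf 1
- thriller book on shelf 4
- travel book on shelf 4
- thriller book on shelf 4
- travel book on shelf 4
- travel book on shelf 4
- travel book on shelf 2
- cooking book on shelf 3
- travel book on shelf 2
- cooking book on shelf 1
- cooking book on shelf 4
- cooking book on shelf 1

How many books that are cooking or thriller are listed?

cooking: 9; thriller: 7; together 9 + 7 = 16.

16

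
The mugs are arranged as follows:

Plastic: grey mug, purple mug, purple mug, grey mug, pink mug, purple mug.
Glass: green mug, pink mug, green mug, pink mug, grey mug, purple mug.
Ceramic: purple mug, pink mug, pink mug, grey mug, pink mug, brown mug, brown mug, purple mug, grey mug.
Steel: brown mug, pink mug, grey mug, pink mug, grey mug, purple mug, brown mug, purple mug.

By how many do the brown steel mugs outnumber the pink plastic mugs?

brown steel mugs: 2.
pink plastic mugs: 1.
2 − 1 = 1.

1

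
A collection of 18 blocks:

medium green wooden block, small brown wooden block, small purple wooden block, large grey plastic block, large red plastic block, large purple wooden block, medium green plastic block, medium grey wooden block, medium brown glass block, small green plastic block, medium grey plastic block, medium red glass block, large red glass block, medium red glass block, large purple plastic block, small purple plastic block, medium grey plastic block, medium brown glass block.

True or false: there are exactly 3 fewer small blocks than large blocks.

False

|small blocks| = 4.
|large blocks| = 5.
The claim requires 5 − 4 (= 1) to equal 3, which does not hold.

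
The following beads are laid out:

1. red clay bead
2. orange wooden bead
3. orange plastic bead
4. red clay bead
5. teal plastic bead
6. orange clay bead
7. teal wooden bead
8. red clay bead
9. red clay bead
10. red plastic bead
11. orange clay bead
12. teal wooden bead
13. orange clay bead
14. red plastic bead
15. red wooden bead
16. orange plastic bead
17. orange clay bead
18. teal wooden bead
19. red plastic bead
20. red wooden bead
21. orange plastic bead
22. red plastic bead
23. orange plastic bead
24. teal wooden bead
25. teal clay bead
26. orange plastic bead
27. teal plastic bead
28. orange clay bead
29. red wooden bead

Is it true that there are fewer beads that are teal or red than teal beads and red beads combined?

|beads that are teal or red| = 18.
teal beads: 7; red beads: 11; combined: 7 + 11 = 18.
The claim requires 18 < 18, which does not hold.

False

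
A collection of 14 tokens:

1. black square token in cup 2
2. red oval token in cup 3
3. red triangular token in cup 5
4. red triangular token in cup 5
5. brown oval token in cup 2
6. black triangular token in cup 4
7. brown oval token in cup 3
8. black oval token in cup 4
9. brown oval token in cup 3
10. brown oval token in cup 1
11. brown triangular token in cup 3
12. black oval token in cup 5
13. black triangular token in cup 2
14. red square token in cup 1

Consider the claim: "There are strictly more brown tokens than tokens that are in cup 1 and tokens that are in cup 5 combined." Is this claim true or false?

False

|brown tokens| = 5.
tokens in cup 1: 2; tokens in cup 5: 3; combined: 2 + 3 = 5.
The claim requires 5 > 5, which does not hold.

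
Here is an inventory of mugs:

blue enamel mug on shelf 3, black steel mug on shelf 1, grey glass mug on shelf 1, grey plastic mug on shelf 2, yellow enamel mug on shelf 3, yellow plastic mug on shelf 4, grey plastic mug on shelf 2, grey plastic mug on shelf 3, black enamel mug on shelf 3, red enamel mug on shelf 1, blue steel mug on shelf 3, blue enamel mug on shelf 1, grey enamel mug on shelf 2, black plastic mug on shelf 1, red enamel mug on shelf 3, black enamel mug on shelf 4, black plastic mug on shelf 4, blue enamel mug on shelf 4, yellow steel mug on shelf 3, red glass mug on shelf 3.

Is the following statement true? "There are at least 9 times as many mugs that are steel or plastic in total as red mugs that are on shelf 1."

There are 9 mugs that are steel or plastic.
There is 1 red mug on shelf 1.
The claim requires 9 ≥ 9 × 1 = 9, which holds.

True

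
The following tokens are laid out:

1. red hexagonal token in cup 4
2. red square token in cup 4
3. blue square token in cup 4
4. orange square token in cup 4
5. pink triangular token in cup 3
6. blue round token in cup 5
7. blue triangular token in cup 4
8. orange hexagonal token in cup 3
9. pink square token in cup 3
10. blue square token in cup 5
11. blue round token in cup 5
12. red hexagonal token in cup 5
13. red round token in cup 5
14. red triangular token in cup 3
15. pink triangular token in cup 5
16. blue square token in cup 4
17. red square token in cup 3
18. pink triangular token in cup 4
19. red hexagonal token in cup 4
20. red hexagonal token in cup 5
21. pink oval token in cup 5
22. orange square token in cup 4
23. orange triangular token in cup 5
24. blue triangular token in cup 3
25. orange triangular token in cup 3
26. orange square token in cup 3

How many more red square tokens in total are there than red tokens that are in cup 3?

red square tokens: 2.
red tokens in cup 3: 2.
2 − 2 = 0.

0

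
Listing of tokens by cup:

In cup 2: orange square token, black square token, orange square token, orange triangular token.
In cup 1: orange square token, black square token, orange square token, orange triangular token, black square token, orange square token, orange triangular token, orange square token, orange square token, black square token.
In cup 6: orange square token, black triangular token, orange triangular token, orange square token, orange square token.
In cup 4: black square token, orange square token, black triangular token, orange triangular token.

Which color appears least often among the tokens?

black

Counts by color: orange 16, black 7.
The minimum is 7, held uniquely by black.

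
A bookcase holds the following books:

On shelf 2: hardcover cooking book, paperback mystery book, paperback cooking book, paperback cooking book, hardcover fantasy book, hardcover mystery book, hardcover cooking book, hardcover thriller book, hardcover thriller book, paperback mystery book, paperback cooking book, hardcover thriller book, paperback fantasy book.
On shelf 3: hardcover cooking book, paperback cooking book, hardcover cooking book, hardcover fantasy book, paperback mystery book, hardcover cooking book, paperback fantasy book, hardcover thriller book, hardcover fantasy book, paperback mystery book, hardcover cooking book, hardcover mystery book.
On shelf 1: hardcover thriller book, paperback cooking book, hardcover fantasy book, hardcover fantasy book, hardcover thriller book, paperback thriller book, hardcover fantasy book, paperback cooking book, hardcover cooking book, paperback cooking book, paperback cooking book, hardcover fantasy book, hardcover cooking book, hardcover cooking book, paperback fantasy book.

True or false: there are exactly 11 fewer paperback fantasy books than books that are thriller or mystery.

False

|paperback fantasy books| = 3.
|books that are thriller or mystery| = 13.
The claim requires 13 − 3 (= 10) to equal 11, which does not hold.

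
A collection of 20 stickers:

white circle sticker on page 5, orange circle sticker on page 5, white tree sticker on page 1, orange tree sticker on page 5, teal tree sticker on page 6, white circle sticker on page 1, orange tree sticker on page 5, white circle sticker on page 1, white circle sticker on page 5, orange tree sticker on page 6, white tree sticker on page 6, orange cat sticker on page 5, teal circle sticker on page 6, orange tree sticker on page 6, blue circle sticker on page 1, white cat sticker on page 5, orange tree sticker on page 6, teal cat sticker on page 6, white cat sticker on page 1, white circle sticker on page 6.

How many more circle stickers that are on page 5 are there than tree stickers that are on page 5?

1

circle stickers on page 5: 3.
tree stickers on page 5: 2.
3 − 2 = 1.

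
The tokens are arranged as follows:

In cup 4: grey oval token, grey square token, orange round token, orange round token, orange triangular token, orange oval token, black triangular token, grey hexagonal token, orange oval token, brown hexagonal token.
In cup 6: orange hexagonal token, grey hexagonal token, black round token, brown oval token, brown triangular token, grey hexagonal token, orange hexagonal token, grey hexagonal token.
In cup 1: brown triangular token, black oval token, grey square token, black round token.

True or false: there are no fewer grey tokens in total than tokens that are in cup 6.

False

grey tokens: 7.
tokens in cup 6: 8.
The claim requires 7 ≥ 8, which does not hold.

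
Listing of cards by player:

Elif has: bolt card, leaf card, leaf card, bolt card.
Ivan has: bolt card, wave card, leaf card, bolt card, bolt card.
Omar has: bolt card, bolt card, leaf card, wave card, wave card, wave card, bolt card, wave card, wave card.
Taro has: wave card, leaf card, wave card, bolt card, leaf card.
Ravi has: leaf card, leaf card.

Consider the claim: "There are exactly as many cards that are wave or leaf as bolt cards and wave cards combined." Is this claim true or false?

False

cards that are wave or leaf: 16.
bolt cards: 9; wave cards: 8; combined: 9 + 8 = 17.
The claim requires 16 = 17, which does not hold.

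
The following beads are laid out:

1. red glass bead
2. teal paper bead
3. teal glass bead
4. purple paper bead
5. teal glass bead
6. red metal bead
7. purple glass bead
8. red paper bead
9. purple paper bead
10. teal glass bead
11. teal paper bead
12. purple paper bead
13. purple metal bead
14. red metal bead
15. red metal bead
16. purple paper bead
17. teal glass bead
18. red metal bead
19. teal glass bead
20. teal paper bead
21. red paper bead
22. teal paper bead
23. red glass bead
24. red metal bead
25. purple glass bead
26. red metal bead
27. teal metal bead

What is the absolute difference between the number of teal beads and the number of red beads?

0

teal beads: 10. red beads: 10.
|10 − 10| = 10 − 10 = 0.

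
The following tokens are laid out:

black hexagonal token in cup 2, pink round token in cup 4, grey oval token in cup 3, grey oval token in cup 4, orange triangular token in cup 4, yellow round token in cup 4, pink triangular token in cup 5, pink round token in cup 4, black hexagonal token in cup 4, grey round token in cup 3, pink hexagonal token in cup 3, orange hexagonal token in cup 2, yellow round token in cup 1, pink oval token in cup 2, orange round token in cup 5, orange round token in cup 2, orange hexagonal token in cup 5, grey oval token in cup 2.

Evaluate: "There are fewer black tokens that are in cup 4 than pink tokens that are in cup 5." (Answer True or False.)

False

|black tokens in cup 4| = 1.
|pink tokens in cup 5| = 1.
The claim requires 1 < 1, which does not hold.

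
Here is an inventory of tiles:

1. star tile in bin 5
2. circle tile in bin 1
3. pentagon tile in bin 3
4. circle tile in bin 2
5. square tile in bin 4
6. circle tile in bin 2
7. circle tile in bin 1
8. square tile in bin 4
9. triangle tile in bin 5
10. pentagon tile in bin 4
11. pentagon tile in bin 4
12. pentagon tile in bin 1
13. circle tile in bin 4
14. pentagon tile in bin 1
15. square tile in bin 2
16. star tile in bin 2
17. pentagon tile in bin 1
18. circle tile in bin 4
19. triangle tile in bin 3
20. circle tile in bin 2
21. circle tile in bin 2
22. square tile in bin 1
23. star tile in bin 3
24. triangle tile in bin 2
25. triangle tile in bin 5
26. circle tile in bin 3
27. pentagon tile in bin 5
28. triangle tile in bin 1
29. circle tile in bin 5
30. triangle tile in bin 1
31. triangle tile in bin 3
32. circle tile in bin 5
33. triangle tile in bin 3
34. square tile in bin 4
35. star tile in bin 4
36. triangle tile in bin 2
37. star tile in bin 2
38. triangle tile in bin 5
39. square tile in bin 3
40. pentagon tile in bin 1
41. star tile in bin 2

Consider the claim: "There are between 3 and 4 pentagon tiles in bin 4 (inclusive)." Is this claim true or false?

|pentagon tiles in bin 4| = 2.
The claim requires 3 ≤ 2 ≤ 4, which does not hold.

False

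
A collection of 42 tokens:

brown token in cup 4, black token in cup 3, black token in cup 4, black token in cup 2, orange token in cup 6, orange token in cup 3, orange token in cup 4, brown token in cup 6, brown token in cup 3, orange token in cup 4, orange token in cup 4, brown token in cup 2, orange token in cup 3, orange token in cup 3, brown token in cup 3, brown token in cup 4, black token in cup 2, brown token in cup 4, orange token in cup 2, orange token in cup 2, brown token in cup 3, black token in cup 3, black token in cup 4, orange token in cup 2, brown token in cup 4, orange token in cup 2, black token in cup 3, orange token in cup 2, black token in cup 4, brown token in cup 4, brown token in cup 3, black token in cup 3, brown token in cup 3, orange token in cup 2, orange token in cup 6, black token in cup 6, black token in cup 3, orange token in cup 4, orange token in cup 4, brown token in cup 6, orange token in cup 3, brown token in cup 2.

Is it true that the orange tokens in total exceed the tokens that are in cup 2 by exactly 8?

False

orange tokens: 17.
tokens in cup 2: 10.
The claim requires 17 − 10 (= 7) to equal 8, which does not hold.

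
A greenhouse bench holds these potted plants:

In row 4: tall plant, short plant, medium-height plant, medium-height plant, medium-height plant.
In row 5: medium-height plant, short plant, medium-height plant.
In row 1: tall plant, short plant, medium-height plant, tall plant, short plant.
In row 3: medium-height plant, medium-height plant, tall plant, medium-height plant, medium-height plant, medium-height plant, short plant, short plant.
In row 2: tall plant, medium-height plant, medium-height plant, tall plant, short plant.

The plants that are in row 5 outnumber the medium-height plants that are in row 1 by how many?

2

plants in row 5: 3.
medium-height plants in row 1: 1.
3 − 1 = 2.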